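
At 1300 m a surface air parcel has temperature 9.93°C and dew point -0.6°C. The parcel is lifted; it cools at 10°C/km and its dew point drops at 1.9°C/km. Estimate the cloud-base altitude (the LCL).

2600 m

T and T_d converge at 10 − 1.9 = 8.1°C per km
Height above start = (9.93 − (-0.6)) / 8.1 = 1.3 km
LCL altitude = 1300 m + 1300 m = 2600 m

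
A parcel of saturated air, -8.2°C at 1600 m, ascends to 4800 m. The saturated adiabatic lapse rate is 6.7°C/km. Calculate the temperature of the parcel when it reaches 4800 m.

1600–4800 m, saturated adiabatic: Δz = 3.2 km ⇒ ΔT = -21.44°C; T = -29.64°C

-29.64°C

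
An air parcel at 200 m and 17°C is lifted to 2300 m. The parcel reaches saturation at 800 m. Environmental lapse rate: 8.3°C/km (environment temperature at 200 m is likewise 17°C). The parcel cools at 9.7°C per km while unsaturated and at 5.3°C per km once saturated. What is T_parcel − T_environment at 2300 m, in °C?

Parcel:
  Dry to 800 m: -9.7 × 0.6 km = -5.82°C, so T = 11.18°C.
  Saturated to 2300 m: -5.3 × 1.5 km = -7.95°C, so T = 3.23°C.
Environment:
  Environment to 2300 m: -8.3 × 2.1 km = -17.43°C, so T = -0.43°C.
T_parcel − T_env = 3.23 − (-0.43) = +3.66°C

+3.66°C (parcel warmer than environment)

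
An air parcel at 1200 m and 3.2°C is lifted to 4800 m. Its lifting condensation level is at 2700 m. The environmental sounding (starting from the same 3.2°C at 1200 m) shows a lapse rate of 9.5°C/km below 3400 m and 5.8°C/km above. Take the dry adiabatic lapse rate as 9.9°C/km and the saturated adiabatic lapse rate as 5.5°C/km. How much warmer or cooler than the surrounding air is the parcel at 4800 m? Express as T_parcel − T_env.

Parcel:
  Dry to 2700 m: -9.9 × 1.5 km = -14.85°C, so T = -11.65°C.
  Saturated to 4800 m: -5.5 × 2.1 km = -11.55°C, so T = -23.2°C.
Environment:
  Environment, lower layer to 3400 m: -9.5 × 2.2 km = -20.9°C, so T = -17.7°C.
  Environment, upper layer to 4800 m: -5.8 × 1.4 km = -8.12°C, so T = -25.82°C.
T_parcel − T_env = -23.2 − (-25.82) = +2.62°C

+2.62°C (parcel warmer than environment)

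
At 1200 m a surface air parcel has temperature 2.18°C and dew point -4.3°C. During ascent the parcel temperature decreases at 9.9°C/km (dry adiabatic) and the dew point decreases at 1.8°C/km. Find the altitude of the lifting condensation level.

2000 m

T and T_d converge at 9.9 − 1.8 = 8.1°C per km
Height above start = (2.18 − (-4.3)) / 8.1 = 0.8 km
LCL altitude = 1200 m + 800 m = 2000 m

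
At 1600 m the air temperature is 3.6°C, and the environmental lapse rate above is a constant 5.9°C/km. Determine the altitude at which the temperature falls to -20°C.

Height above start = (3.6 − (-20)) / 5.9 = 4 km
Altitude = 1600 m + 4000 m = 5600 m

5600 m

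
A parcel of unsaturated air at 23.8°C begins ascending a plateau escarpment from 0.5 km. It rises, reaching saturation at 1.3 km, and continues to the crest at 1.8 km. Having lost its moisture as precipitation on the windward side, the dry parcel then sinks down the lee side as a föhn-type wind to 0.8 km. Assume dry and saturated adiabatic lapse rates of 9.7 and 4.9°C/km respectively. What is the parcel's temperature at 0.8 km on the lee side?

23.29°C

Dry to 1300 m: -9.7 × 0.8 km = -7.76°C, so T = 16.04°C.
Saturated to 1800 m: -4.9 × 0.5 km = -2.45°C, so T = 13.59°C.
Dry descent to 800 m: +9.7 × 1 km = +9.7°C, so T = 23.29°C.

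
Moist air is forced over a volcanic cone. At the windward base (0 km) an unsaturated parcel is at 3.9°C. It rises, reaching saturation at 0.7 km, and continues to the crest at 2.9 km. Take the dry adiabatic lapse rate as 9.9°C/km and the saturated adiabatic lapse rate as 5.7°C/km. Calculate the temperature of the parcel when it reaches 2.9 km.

0 → 700 m (dry, 9.9°C/km): ΔT = -9.9 × 0.7 = -6.93°C → T = -3.03°C
700 → 2900 m (saturated, 5.7°C/km): ΔT = -5.7 × 2.2 = -12.54°C → T = -15.57°C

-15.57°C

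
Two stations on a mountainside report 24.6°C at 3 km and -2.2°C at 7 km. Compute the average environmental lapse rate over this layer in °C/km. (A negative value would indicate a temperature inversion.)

Γ = −ΔT/Δz = (24.6 − (-2.2)) / (7000 − 3000) m
  = 26.8°C / 4 km = 6.7°C/km

6.7°C/km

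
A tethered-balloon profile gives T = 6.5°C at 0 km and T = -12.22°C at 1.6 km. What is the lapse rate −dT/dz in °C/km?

11.7°C/km

Γ = −ΔT/Δz = (6.5 − (-12.22)) / (1600 − 0) m
  = 18.72°C / 1.6 km = 11.7°C/km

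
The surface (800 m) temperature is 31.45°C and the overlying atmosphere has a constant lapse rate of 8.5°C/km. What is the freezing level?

Height above start = (31.45 − 0) / 8.5 = 3.7 km
Altitude = 800 m + 3700 m = 4500 m

4500 m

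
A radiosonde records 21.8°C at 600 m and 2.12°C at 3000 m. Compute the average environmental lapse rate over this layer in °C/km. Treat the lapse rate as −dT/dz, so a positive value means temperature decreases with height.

8.2°C/km

Γ = −ΔT/Δz = (21.8 − 2.12) / (3000 − 600) m
  = 19.68°C / 2.4 km = 8.2°C/km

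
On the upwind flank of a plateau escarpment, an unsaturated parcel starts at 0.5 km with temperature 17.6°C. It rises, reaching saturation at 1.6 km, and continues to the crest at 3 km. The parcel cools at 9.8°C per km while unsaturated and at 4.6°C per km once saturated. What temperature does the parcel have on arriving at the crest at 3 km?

Dry to 1600 m: -9.8 × 1.1 km = -10.78°C, so T = 6.82°C.
Saturated to 3000 m: -4.6 × 1.4 km = -6.44°C, so T = 0.38°C.

0.38°C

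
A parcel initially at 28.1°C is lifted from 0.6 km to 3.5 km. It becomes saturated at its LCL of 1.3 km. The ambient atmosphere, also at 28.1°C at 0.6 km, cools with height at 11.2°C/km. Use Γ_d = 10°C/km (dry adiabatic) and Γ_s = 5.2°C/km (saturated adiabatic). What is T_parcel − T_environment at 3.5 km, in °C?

Parcel:
  600–1300 m, dry: Δz = 0.7 km ⇒ ΔT = -7°C; T = 21.1°C
  1300–3500 m, saturated: Δz = 2.2 km ⇒ ΔT = -11.44°C; T = 9.66°C
Environment:
  600–3500 m, environment: Δz = 2.9 km ⇒ ΔT = -32.48°C; T = -4.38°C
T_parcel − T_env = 9.66 − (-4.38) = +14.04°C

+14.04°C (parcel warmer than environment)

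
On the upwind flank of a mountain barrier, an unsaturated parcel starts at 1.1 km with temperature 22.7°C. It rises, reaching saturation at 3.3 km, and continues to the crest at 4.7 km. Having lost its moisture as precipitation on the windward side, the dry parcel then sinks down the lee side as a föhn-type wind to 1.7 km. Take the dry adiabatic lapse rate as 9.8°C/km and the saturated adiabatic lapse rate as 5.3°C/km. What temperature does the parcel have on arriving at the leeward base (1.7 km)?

23.12°C

1100–3300 m, dry: Δz = 2.2 km ⇒ ΔT = -21.56°C; T = 1.14°C
3300–4700 m, saturated: Δz = 1.4 km ⇒ ΔT = -7.42°C; T = -6.28°C
4700–1700 m, dry descent: Δz = 3 km ⇒ ΔT = +29.4°C; T = 23.12°C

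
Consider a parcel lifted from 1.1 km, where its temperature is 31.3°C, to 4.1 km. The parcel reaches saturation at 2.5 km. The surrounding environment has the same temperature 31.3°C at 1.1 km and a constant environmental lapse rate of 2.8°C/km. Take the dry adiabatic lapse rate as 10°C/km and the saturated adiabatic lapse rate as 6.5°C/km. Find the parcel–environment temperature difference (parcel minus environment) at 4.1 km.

Parcel:
  1100 → 2500 m (dry, 10°C/km): ΔT = -10 × 1.4 = -14°C → T = 17.3°C
  2500 → 4100 m (saturated, 6.5°C/km): ΔT = -6.5 × 1.6 = -10.4°C → T = 6.9°C
Environment:
  1100 → 4100 m (environment, 2.8°C/km): ΔT = -2.8 × 3 = -8.4°C → T = 22.9°C
T_parcel − T_env = 6.9 − 22.9 = -16°C

-16°C (parcel cooler than environment)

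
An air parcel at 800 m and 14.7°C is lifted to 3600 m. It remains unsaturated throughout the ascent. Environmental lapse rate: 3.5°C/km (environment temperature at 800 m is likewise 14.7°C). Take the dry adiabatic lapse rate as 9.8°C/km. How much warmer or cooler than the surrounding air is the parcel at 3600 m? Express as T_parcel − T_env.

Parcel:
  From 800 m to 3600 m (dry): cools by 9.8 × 2.8 = 27.44°C, giving -12.74°C.
Environment:
  From 800 m to 3600 m (environment): cools by 3.5 × 2.8 = 9.8°C, giving 4.9°C.
T_parcel − T_env = -12.74 − 4.9 = -17.64°C

-17.64°C (parcel cooler than environment)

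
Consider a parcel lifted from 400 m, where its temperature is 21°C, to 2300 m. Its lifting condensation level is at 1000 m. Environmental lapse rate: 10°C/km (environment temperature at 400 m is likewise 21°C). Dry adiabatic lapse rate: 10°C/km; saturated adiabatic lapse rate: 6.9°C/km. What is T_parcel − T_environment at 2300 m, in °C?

Parcel:
  Dry to 1000 m: -10 × 0.6 km = -6°C, so T = 15°C.
  Saturated to 2300 m: -6.9 × 1.3 km = -8.97°C, so T = 6.03°C.
Environment:
  Environment to 2300 m: -10 × 1.9 km = -19°C, so T = 2°C.
T_parcel − T_env = 6.03 − 2 = +4.03°C

+4.03°C (parcel warmer than environment)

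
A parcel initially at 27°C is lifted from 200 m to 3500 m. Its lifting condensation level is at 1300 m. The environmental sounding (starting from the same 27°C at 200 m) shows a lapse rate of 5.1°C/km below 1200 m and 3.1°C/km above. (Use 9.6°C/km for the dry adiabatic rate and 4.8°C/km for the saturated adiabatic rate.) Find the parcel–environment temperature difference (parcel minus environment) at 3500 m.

Parcel:
  Dry to 1300 m: -9.6 × 1.1 km = -10.56°C, so T = 16.44°C.
  Saturated to 3500 m: -4.8 × 2.2 km = -10.56°C, so T = 5.88°C.
Environment:
  Environment, lower layer to 1200 m: -5.1 × 1 km = -5.1°C, so T = 21.9°C.
  Environment, upper layer to 3500 m: -3.1 × 2.3 km = -7.13°C, so T = 14.77°C.
T_parcel − T_env = 5.88 − 14.77 = -8.89°C

-8.89°C (parcel cooler than environment)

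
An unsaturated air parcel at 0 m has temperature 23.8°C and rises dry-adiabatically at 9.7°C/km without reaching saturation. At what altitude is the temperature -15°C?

4000 m

Height above start = (23.8 − (-15)) / 9.7 = 4 km
Altitude = 0 m + 4000 m = 4000 m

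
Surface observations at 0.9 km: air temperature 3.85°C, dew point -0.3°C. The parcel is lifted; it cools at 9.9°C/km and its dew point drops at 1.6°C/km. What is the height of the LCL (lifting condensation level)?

1.4 km

T and T_d converge at 9.9 − 1.6 = 8.3°C per km
Height above start = (3.85 − (-0.3)) / 8.3 = 0.5 km
LCL altitude = 900 m + 500 m = 1400 m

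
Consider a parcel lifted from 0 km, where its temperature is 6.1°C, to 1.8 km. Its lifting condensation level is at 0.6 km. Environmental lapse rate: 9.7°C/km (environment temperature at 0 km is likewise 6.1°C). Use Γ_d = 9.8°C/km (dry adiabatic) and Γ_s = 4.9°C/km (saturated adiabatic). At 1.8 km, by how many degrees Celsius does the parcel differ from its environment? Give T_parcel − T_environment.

+5.7°C (parcel warmer than environment)

Parcel:
  From 0 m to 600 m (dry): cools by 9.8 × 0.6 = 5.88°C, giving 0.22°C.
  From 600 m to 1800 m (saturated): cools by 4.9 × 1.2 = 5.88°C, giving -5.66°C.
Environment:
  From 0 m to 1800 m (environment): cools by 9.7 × 1.8 = 17.46°C, giving -11.36°C.
T_parcel − T_env = -5.66 − (-11.36) = +5.7°C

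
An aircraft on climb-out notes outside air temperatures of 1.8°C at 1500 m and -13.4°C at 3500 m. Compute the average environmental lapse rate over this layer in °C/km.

Γ = −ΔT/Δz = (1.8 − (-13.4)) / (3500 − 1500) m
  = 15.2°C / 2 km = 7.6°C/km

7.6°C/km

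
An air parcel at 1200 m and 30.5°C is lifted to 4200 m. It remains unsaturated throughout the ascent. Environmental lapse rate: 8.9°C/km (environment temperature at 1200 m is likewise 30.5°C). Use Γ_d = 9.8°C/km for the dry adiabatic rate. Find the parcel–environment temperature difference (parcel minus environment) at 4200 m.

-2.7°C (parcel cooler than environment)

Parcel:
  1200 → 4200 m (dry, 9.8°C/km): ΔT = -9.8 × 3 = -29.4°C → T = 1.1°C
Environment:
  1200 → 4200 m (environment, 8.9°C/km): ΔT = -8.9 × 3 = -26.7°C → T = 3.8°C
T_parcel − T_env = 1.1 − 3.8 = -2.7°C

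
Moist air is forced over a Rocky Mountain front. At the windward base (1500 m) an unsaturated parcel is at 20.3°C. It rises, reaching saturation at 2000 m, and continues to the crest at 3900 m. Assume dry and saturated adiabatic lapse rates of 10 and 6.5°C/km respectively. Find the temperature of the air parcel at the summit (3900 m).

2.95°C

1500–2000 m, dry: Δz = 0.5 km ⇒ ΔT = -5°C; T = 15.3°C
2000–3900 m, saturated: Δz = 1.9 km ⇒ ΔT = -12.35°C; T = 2.95°C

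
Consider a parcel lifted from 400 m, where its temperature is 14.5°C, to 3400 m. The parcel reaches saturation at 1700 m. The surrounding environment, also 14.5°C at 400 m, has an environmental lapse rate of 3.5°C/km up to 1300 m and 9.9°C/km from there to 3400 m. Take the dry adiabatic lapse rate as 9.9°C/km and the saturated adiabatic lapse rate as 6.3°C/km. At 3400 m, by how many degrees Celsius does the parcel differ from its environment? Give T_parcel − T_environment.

+0.36°C (parcel warmer than environment)

Parcel:
  400 → 1700 m (dry, 9.9°C/km): ΔT = -9.9 × 1.3 = -12.87°C → T = 1.63°C
  1700 → 3400 m (saturated, 6.3°C/km): ΔT = -6.3 × 1.7 = -10.71°C → T = -9.08°C
Environment:
  400 → 1300 m (environment, lower layer, 3.5°C/km): ΔT = -3.5 × 0.9 = -3.15°C → T = 11.35°C
  1300 → 3400 m (environment, upper layer, 9.9°C/km): ΔT = -9.9 × 2.1 = -20.79°C → T = -9.44°C
T_parcel − T_env = -9.08 − (-9.44) = +0.36°C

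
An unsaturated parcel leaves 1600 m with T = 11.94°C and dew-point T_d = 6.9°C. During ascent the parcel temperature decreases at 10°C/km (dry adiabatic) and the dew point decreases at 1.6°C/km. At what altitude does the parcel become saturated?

2200 m

T and T_d converge at 10 − 1.6 = 8.4°C per km
Height above start = (11.94 − 6.9) / 8.4 = 0.6 km
LCL altitude = 1600 m + 600 m = 2200 m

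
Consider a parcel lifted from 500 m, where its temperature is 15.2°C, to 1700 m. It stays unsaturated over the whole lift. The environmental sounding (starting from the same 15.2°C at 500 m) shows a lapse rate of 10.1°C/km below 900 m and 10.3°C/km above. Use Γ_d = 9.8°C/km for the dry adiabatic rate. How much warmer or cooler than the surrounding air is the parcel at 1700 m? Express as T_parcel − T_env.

Parcel:
  500–1700 m, dry: Δz = 1.2 km ⇒ ΔT = -11.76°C; T = 3.44°C
Environment:
  500–900 m, environment, lower layer: Δz = 0.4 km ⇒ ΔT = -4.04°C; T = 11.16°C
  900–1700 m, environment, upper layer: Δz = 0.8 km ⇒ ΔT = -8.24°C; T = 2.92°C
T_parcel − T_env = 3.44 − 2.92 = +0.52°C

+0.52°C (parcel warmer than environment)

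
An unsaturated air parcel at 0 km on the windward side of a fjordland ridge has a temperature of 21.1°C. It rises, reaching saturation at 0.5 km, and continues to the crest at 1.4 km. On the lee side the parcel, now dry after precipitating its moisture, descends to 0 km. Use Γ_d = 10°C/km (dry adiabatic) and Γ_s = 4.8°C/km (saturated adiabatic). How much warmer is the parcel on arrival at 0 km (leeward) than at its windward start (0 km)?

+4.68°C

Dry to 500 m: -10 × 0.5 km = -5°C, so T = 16.1°C.
Saturated to 1400 m: -4.8 × 0.9 km = -4.32°C, so T = 11.78°C.
Dry descent to 0 m: +10 × 1.4 km = +14°C, so T = 25.78°C.
Net change vs windward start: 25.78 − 21.1 = +4.68°C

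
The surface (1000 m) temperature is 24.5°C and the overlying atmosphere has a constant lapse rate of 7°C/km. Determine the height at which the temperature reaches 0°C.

Height above start = (24.5 − 0) / 7 = 3.5 km
Altitude = 1000 m + 3500 m = 4500 m

4500 m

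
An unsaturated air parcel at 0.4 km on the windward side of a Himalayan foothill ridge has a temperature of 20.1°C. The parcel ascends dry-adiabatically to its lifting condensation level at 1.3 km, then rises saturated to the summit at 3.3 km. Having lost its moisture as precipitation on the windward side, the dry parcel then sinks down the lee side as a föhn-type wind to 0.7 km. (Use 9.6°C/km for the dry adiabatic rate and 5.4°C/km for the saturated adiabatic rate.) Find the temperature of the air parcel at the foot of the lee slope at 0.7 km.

25.62°C

From 400 m to 1300 m (dry): cools by 9.6 × 0.9 = 8.64°C, giving 11.46°C.
From 1300 m to 3300 m (saturated): cools by 5.4 × 2 = 10.8°C, giving 0.66°C.
From 3300 m to 700 m (dry descent): warms by 9.6 × 2.6 = 24.96°C, giving 25.62°C.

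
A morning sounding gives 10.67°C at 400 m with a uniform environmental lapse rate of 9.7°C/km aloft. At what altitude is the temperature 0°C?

Height above start = (10.67 − 0) / 9.7 = 1.1 km
Altitude = 400 m + 1100 m = 1500 m

1500 m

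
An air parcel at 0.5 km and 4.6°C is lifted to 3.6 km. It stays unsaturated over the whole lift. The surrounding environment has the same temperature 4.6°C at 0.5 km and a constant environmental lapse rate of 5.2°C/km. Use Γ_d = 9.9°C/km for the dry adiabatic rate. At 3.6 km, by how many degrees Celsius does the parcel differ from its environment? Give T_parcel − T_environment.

Parcel:
  500–3600 m, dry: Δz = 3.1 km ⇒ ΔT = -30.69°C; T = -26.09°C
Environment:
  500–3600 m, environment: Δz = 3.1 km ⇒ ΔT = -16.12°C; T = -11.52°C
T_parcel − T_env = -26.09 − (-11.52) = -14.57°C

-14.57°C (parcel cooler than environment)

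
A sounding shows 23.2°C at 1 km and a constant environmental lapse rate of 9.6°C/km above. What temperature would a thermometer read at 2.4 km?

1000 → 2400 m (environmental, 9.6°C/km): ΔT = -9.6 × 1.4 = -13.44°C → T = 9.76°C

9.76°C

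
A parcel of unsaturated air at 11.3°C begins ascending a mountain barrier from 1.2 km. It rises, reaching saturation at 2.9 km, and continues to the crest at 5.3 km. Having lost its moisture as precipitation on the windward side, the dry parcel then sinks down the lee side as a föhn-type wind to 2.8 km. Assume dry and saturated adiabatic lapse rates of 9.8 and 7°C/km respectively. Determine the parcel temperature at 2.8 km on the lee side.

2.34°C

From 1200 m to 2900 m (dry): cools by 9.8 × 1.7 = 16.66°C, giving -5.36°C.
From 2900 m to 5300 m (saturated): cools by 7 × 2.4 = 16.8°C, giving -22.16°C.
From 5300 m to 2800 m (dry descent): warms by 9.8 × 2.5 = 24.5°C, giving 2.34°C.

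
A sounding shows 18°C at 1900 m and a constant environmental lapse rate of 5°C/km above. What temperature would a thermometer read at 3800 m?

8.5°C

1900 → 3800 m (environmental, 5°C/km): ΔT = -5 × 1.9 = -9.5°C → T = 8.5°C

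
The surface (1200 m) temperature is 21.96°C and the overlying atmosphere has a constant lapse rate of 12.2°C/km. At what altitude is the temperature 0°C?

Height above start = (21.96 − 0) / 12.2 = 1.8 km
Altitude = 1200 m + 1800 m = 3000 m

3000 m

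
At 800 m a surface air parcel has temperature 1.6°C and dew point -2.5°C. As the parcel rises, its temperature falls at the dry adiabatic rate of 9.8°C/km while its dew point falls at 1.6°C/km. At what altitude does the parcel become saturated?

T and T_d converge at 9.8 − 1.6 = 8.2°C per km
Height above start = (1.6 − (-2.5)) / 8.2 = 0.5 km
LCL altitude = 800 m + 500 m = 1300 m

1300 m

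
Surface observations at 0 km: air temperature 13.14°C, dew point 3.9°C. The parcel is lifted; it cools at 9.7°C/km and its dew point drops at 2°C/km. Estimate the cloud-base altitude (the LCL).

1.2 km

T and T_d converge at 9.7 − 2 = 7.7°C per km
Height above start = (13.14 − 3.9) / 7.7 = 1.2 km
LCL altitude = 0 m + 1200 m = 1200 m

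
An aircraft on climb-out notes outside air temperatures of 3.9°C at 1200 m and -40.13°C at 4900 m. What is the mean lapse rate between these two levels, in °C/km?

Γ = −ΔT/Δz = (3.9 − (-40.13)) / (4900 − 1200) m
  = 44.03°C / 3.7 km = 11.9°C/km

11.9°C/km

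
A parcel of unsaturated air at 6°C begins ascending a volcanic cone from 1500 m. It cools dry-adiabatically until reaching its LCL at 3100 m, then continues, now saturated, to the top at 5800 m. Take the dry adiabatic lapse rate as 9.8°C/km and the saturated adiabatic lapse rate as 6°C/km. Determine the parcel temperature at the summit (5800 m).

-25.88°C

From 1500 m to 3100 m (dry): cools by 9.8 × 1.6 = 15.68°C, giving -9.68°C.
From 3100 m to 5800 m (saturated): cools by 6 × 2.7 = 16.2°C, giving -25.88°C.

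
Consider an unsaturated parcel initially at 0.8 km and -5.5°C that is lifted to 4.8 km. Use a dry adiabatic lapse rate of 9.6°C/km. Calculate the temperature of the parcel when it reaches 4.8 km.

800 → 4800 m (dry adiabatic, 9.6°C/km): ΔT = -9.6 × 4 = -38.4°C → T = -43.9°C

-43.9°C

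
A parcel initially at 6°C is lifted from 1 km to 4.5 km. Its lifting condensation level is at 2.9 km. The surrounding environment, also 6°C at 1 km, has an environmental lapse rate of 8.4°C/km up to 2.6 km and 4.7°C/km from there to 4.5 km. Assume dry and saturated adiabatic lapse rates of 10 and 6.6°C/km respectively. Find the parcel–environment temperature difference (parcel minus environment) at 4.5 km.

Parcel:
  From 1000 m to 2900 m (dry): cools by 10 × 1.9 = 19°C, giving -13°C.
  From 2900 m to 4500 m (saturated): cools by 6.6 × 1.6 = 10.56°C, giving -23.56°C.
Environment:
  From 1000 m to 2600 m (environment, lower layer): cools by 8.4 × 1.6 = 13.44°C, giving -7.44°C.
  From 2600 m to 4500 m (environment, upper layer): cools by 4.7 × 1.9 = 8.93°C, giving -16.37°C.
T_parcel − T_env = -23.56 − (-16.37) = -7.19°C

-7.19°C (parcel cooler than environment)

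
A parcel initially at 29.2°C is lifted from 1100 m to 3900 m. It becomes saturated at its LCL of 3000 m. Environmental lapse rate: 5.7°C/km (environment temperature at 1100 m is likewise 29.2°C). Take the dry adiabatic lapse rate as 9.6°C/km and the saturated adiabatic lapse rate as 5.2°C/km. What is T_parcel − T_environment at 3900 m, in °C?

Parcel:
  1100–3000 m, dry: Δz = 1.9 km ⇒ ΔT = -18.24°C; T = 10.96°C
  3000–3900 m, saturated: Δz = 0.9 km ⇒ ΔT = -4.68°C; T = 6.28°C
Environment:
  1100–3900 m, environment: Δz = 2.8 km ⇒ ΔT = -15.96°C; T = 13.24°C
T_parcel − T_env = 6.28 − 13.24 = -6.96°C

-6.96°C (parcel cooler than environment)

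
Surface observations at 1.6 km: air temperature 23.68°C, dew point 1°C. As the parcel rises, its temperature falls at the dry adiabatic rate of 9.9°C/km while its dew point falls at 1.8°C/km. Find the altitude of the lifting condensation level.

T and T_d converge at 9.9 − 1.8 = 8.1°C per km
Height above start = (23.68 − 1) / 8.1 = 2.8 km
LCL altitude = 1600 m + 2800 m = 4400 m

4.4 km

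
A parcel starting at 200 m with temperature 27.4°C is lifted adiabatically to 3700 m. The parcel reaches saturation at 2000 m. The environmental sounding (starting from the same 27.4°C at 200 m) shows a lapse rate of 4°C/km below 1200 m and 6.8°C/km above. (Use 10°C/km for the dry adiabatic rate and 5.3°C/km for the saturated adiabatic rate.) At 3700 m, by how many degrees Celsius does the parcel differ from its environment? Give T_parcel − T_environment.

Parcel:
  200–2000 m, dry: Δz = 1.8 km ⇒ ΔT = -18°C; T = 9.4°C
  2000–3700 m, saturated: Δz = 1.7 km ⇒ ΔT = -9.01°C; T = 0.39°C
Environment:
  200–1200 m, environment, lower layer: Δz = 1 km ⇒ ΔT = -4°C; T = 23.4°C
  1200–3700 m, environment, upper layer: Δz = 2.5 km ⇒ ΔT = -17°C; T = 6.4°C
T_parcel − T_env = 0.39 − 6.4 = -6.01°C

-6.01°C (parcel cooler than environment)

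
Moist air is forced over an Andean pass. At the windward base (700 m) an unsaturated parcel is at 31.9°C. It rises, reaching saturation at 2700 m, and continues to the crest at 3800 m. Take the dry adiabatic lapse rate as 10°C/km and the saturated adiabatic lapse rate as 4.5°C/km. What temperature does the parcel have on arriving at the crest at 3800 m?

6.95°C

700 → 2700 m (dry, 10°C/km): ΔT = -10 × 2 = -20°C → T = 11.9°C
2700 → 3800 m (saturated, 4.5°C/km): ΔT = -4.5 × 1.1 = -4.95°C → T = 6.95°C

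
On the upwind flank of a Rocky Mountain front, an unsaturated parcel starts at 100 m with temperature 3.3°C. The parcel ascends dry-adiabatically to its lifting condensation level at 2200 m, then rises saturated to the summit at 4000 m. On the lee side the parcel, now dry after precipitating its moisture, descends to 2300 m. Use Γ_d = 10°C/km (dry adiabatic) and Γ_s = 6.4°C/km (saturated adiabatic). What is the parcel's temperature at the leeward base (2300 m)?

-12.22°C

100 → 2200 m (dry, 10°C/km): ΔT = -10 × 2.1 = -21°C → T = -17.7°C
2200 → 4000 m (saturated, 6.4°C/km): ΔT = -6.4 × 1.8 = -11.52°C → T = -29.22°C
4000 → 2300 m (dry descent, 10°C/km): ΔT = +10 × 1.7 = +17°C → T = -12.22°C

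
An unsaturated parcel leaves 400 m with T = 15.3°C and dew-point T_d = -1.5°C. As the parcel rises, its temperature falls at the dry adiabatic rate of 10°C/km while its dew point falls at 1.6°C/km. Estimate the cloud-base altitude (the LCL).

T and T_d converge at 10 − 1.6 = 8.4°C per km
Height above start = (15.3 − (-1.5)) / 8.4 = 2 km
LCL altitude = 400 m + 2000 m = 2400 m

2400 m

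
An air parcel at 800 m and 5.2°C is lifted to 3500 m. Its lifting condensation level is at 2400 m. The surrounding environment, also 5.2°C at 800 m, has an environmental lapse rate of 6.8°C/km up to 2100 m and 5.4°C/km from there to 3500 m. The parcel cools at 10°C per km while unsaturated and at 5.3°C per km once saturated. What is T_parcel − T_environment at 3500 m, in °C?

Parcel:
  800–2400 m, dry: Δz = 1.6 km ⇒ ΔT = -16°C; T = -10.8°C
  2400–3500 m, saturated: Δz = 1.1 km ⇒ ΔT = -5.83°C; T = -16.63°C
Environment:
  800–2100 m, environment, lower layer: Δz = 1.3 km ⇒ ΔT = -8.84°C; T = -3.64°C
  2100–3500 m, environment, upper layer: Δz = 1.4 km ⇒ ΔT = -7.56°C; T = -11.2°C
T_parcel − T_env = -16.63 − (-11.2) = -5.43°C

-5.43°C (parcel cooler than environment)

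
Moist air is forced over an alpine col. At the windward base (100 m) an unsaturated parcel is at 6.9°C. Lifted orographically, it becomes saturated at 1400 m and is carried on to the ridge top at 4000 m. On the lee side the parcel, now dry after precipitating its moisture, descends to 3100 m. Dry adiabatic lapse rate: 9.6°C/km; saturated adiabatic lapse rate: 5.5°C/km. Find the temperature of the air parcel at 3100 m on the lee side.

From 100 m to 1400 m (dry): cools by 9.6 × 1.3 = 12.48°C, giving -5.58°C.
From 1400 m to 4000 m (saturated): cools by 5.5 × 2.6 = 14.3°C, giving -19.88°C.
From 4000 m to 3100 m (dry descent): warms by 9.6 × 0.9 = 8.64°C, giving -11.24°C.

-11.24°C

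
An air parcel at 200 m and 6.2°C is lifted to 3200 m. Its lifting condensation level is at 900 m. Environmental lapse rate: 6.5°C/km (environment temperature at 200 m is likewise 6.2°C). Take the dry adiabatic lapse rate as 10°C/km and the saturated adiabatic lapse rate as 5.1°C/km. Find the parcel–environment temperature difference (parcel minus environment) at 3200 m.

+0.77°C (parcel warmer than environment)

Parcel:
  Dry to 900 m: -10 × 0.7 km = -7°C, so T = -0.8°C.
  Saturated to 3200 m: -5.1 × 2.3 km = -11.73°C, so T = -12.53°C.
Environment:
  Environment to 3200 m: -6.5 × 3 km = -19.5°C, so T = -13.3°C.
T_parcel − T_env = -12.53 − (-13.3) = +0.77°C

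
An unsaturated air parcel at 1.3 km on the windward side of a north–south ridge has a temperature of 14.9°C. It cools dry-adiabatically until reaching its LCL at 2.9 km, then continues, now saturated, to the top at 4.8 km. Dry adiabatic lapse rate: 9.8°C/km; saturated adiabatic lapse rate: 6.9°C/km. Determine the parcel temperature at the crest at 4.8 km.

1300 → 2900 m (dry, 9.8°C/km): ΔT = -9.8 × 1.6 = -15.68°C → T = -0.78°C
2900 → 4800 m (saturated, 6.9°C/km): ΔT = -6.9 × 1.9 = -13.11°C → T = -13.89°C

-13.89°C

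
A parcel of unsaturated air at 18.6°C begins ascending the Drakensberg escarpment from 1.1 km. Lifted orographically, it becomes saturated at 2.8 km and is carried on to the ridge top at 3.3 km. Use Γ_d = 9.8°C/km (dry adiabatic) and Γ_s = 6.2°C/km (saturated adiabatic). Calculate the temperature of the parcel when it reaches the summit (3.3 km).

-1.16°C

1100–2800 m, dry: Δz = 1.7 km ⇒ ΔT = -16.66°C; T = 1.94°C
2800–3300 m, saturated: Δz = 0.5 km ⇒ ΔT = -3.1°C; T = -1.16°C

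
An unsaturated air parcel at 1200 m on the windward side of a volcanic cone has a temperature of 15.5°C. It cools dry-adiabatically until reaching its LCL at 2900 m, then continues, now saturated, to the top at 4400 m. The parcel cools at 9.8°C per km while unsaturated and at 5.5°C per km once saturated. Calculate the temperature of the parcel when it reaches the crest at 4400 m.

-9.41°C

1200–2900 m, dry: Δz = 1.7 km ⇒ ΔT = -16.66°C; T = -1.16°C
2900–4400 m, saturated: Δz = 1.5 km ⇒ ΔT = -8.25°C; T = -9.41°C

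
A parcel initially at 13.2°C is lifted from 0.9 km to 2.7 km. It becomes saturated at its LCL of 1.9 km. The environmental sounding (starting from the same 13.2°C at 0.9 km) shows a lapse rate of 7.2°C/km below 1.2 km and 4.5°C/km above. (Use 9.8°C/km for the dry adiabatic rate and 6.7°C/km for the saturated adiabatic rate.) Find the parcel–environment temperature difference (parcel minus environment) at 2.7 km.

Parcel:
  Dry to 1900 m: -9.8 × 1 km = -9.8°C, so T = 3.4°C.
  Saturated to 2700 m: -6.7 × 0.8 km = -5.36°C, so T = -1.96°C.
Environment:
  Environment, lower layer to 1200 m: -7.2 × 0.3 km = -2.16°C, so T = 11.04°C.
  Environment, upper layer to 2700 m: -4.5 × 1.5 km = -6.75°C, so T = 4.29°C.
T_parcel − T_env = -1.96 − 4.29 = -6.25°C

-6.25°C (parcel cooler than environment)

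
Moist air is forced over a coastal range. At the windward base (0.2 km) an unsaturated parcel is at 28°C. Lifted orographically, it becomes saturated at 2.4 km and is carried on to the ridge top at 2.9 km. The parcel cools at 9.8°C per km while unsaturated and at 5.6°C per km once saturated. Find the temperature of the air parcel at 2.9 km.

3.64°C

From 200 m to 2400 m (dry): cools by 9.8 × 2.2 = 21.56°C, giving 6.44°C.
From 2400 m to 2900 m (saturated): cools by 5.6 × 0.5 = 2.8°C, giving 3.64°C.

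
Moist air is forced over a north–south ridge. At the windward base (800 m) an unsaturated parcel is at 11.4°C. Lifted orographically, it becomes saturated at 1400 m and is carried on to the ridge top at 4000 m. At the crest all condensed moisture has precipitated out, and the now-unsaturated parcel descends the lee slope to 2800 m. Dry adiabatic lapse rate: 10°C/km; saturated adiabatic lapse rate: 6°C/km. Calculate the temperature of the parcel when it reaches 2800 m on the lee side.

1.8°C

Dry to 1400 m: -10 × 0.6 km = -6°C, so T = 5.4°C.
Saturated to 4000 m: -6 × 2.6 km = -15.6°C, so T = -10.2°C.
Dry descent to 2800 m: +10 × 1.2 km = +12°C, so T = 1.8°C.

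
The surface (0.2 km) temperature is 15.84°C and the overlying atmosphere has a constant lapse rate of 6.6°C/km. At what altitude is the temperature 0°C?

Height above start = (15.84 − 0) / 6.6 = 2.4 km
Altitude = 200 m + 2400 m = 2600 m

2.6 km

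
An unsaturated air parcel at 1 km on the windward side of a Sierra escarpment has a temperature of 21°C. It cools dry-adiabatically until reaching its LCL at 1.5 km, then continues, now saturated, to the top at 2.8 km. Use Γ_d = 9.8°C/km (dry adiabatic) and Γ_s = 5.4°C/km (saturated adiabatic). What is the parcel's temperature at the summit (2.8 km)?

1000–1500 m, dry: Δz = 0.5 km ⇒ ΔT = -4.9°C; T = 16.1°C
1500–2800 m, saturated: Δz = 1.3 km ⇒ ΔT = -7.02°C; T = 9.08°C

9.08°C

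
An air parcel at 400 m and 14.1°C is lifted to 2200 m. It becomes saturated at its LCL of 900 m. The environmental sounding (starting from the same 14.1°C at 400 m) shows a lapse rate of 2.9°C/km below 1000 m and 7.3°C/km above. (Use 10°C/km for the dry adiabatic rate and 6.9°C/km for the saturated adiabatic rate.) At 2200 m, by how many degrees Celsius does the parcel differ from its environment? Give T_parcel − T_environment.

-3.47°C (parcel cooler than environment)

Parcel:
  Dry to 900 m: -10 × 0.5 km = -5°C, so T = 9.1°C.
  Saturated to 2200 m: -6.9 × 1.3 km = -8.97°C, so T = 0.13°C.
Environment:
  Environment, lower layer to 1000 m: -2.9 × 0.6 km = -1.74°C, so T = 12.36°C.
  Environment, upper layer to 2200 m: -7.3 × 1.2 km = -8.76°C, so T = 3.6°C.
T_parcel − T_env = 0.13 − 3.6 = -3.47°C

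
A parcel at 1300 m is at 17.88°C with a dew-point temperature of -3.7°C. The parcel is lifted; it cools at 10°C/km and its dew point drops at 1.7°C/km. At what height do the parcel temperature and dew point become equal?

T and T_d converge at 10 − 1.7 = 8.3°C per km
Height above start = (17.88 − (-3.7)) / 8.3 = 2.6 km
LCL altitude = 1300 m + 2600 m = 3900 m

3900 m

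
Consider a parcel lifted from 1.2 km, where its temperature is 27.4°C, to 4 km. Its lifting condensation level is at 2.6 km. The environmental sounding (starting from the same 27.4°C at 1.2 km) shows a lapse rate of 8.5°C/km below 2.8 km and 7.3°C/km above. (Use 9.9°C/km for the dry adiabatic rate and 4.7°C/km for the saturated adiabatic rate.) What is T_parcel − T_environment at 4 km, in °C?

Parcel:
  1200–2600 m, dry: Δz = 1.4 km ⇒ ΔT = -13.86°C; T = 13.54°C
  2600–4000 m, saturated: Δz = 1.4 km ⇒ ΔT = -6.58°C; T = 6.96°C
Environment:
  1200–2800 m, environment, lower layer: Δz = 1.6 km ⇒ ΔT = -13.6°C; T = 13.8°C
  2800–4000 m, environment, upper layer: Δz = 1.2 km ⇒ ΔT = -8.76°C; T = 5.04°C
T_parcel − T_env = 6.96 − 5.04 = +1.92°C

+1.92°C (parcel warmer than environment)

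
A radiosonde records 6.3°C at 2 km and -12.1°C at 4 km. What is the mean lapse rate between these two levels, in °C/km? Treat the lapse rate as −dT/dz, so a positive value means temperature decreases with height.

9.2°C/km

Γ = −ΔT/Δz = (6.3 − (-12.1)) / (4000 − 2000) m
  = 18.4°C / 2 km = 9.2°C/km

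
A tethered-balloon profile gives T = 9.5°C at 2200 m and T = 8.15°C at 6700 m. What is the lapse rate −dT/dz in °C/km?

0.3°C/km

Γ = −ΔT/Δz = (9.5 − 8.15) / (6700 − 2200) m
  = 1.35°C / 4.5 km = 0.3°C/km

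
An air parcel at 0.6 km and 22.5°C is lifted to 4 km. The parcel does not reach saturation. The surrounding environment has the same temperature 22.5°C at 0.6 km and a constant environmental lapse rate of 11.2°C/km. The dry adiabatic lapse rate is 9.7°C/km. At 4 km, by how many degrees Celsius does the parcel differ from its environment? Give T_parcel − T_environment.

+5.1°C (parcel warmer than environment)

Parcel:
  600 → 4000 m (dry, 9.7°C/km): ΔT = -9.7 × 3.4 = -32.98°C → T = -10.48°C
Environment:
  600 → 4000 m (environment, 11.2°C/km): ΔT = -11.2 × 3.4 = -38.08°C → T = -15.58°C
T_parcel − T_env = -10.48 − (-15.58) = +5.1°C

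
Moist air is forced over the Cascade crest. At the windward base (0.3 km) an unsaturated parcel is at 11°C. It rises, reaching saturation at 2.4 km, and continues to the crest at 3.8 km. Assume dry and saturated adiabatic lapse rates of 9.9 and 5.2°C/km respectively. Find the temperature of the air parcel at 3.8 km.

300–2400 m, dry: Δz = 2.1 km ⇒ ΔT = -20.79°C; T = -9.79°C
2400–3800 m, saturated: Δz = 1.4 km ⇒ ΔT = -7.28°C; T = -17.07°C

-17.07°C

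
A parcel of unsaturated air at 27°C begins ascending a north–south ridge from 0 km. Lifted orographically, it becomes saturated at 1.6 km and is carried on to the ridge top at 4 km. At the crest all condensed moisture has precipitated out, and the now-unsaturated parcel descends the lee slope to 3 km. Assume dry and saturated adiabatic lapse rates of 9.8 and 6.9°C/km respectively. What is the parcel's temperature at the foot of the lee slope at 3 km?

0–1600 m, dry: Δz = 1.6 km ⇒ ΔT = -15.68°C; T = 11.32°C
1600–4000 m, saturated: Δz = 2.4 km ⇒ ΔT = -16.56°C; T = -5.24°C
4000–3000 m, dry descent: Δz = 1 km ⇒ ΔT = +9.8°C; T = 4.56°C

4.56°C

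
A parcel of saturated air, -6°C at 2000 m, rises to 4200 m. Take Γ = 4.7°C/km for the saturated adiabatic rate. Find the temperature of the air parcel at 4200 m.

2000 → 4200 m (saturated adiabatic, 4.7°C/km): ΔT = -4.7 × 2.2 = -10.34°C → T = -16.34°C

-16.34°C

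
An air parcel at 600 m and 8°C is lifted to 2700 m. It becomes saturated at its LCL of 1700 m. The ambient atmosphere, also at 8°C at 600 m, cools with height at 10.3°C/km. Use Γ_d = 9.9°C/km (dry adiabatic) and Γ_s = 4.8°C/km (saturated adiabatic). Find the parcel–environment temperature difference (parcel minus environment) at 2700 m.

Parcel:
  Dry to 1700 m: -9.9 × 1.1 km = -10.89°C, so T = -2.89°C.
  Saturated to 2700 m: -4.8 × 1 km = -4.8°C, so T = -7.69°C.
Environment:
  Environment to 2700 m: -10.3 × 2.1 km = -21.63°C, so T = -13.63°C.
T_parcel − T_env = -7.69 − (-13.63) = +5.94°C

+5.94°C (parcel warmer than environment)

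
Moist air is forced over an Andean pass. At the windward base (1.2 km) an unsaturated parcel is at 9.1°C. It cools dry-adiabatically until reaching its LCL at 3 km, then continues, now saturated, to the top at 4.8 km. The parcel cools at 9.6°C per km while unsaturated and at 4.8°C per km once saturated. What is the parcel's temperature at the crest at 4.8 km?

-16.82°C

Dry to 3000 m: -9.6 × 1.8 km = -17.28°C, so T = -8.18°C.
Saturated to 4800 m: -4.8 × 1.8 km = -8.64°C, so T = -16.82°C.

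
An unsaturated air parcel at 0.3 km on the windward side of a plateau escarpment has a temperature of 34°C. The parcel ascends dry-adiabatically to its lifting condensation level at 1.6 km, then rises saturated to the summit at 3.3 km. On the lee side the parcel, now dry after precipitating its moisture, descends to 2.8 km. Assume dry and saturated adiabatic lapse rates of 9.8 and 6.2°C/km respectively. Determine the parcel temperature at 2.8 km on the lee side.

300 → 1600 m (dry, 9.8°C/km): ΔT = -9.8 × 1.3 = -12.74°C → T = 21.26°C
1600 → 3300 m (saturated, 6.2°C/km): ΔT = -6.2 × 1.7 = -10.54°C → T = 10.72°C
3300 → 2800 m (dry descent, 9.8°C/km): ΔT = +9.8 × 0.5 = +4.9°C → T = 15.62°C

15.62°C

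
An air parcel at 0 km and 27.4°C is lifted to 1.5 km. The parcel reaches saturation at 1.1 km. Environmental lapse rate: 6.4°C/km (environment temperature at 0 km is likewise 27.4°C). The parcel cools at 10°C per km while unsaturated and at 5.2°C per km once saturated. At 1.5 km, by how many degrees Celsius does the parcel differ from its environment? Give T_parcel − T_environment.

Parcel:
  0–1100 m, dry: Δz = 1.1 km ⇒ ΔT = -11°C; T = 16.4°C
  1100–1500 m, saturated: Δz = 0.4 km ⇒ ΔT = -2.08°C; T = 14.32°C
Environment:
  0–1500 m, environment: Δz = 1.5 km ⇒ ΔT = -9.6°C; T = 17.8°C
T_parcel − T_env = 14.32 − 17.8 = -3.48°C

-3.48°C (parcel cooler than environment)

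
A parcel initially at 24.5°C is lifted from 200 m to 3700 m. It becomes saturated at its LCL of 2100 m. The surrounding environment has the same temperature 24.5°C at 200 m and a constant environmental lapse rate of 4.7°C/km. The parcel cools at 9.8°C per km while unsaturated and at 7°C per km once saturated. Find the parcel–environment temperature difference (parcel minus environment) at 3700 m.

Parcel:
  200–2100 m, dry: Δz = 1.9 km ⇒ ΔT = -18.62°C; T = 5.88°C
  2100–3700 m, saturated: Δz = 1.6 km ⇒ ΔT = -11.2°C; T = -5.32°C
Environment:
  200–3700 m, environment: Δz = 3.5 km ⇒ ΔT = -16.45°C; T = 8.05°C
T_parcel − T_env = -5.32 − 8.05 = -13.37°C

-13.37°C (parcel cooler than environment)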